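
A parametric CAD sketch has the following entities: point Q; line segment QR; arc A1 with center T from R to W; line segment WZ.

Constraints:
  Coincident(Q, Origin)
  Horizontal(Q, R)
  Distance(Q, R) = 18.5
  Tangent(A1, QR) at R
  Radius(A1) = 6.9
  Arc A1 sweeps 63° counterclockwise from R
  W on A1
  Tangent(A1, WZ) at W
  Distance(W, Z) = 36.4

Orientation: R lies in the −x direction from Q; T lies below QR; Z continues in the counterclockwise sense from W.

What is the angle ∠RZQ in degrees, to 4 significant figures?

16.62°

Q is at the origin; QR is horizontal with |QR| = 18.5 and R on the −x side, so R = (-18.50, 0.000). A1 meets QR tangentially, so TR is at right angles to QR, so T = R + (0, -6.9) = (-18.50, -6.900). On A1, R sits at bearing 90° from T; a 63° counterclockwise sweep puts W at bearing 153°, so W = T + 6.9·(cos 153°, sin 153°) = (-24.65, -3.767). A1 meets WZ tangentially, so TW is at right angles to WZ, so WZ runs along (−sin 153°, cos 153°); with |WZ| = 36.4, Z = (-41.17, -36.20). Then cos ∠RZQ = ZR·ZQ / (|ZR||ZQ|), giving 16.62°.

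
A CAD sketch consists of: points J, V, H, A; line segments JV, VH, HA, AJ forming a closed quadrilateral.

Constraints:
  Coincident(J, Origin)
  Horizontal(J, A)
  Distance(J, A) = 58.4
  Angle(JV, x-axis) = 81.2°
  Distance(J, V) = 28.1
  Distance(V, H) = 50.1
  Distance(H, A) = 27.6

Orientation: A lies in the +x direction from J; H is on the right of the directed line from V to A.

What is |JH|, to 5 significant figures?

36.169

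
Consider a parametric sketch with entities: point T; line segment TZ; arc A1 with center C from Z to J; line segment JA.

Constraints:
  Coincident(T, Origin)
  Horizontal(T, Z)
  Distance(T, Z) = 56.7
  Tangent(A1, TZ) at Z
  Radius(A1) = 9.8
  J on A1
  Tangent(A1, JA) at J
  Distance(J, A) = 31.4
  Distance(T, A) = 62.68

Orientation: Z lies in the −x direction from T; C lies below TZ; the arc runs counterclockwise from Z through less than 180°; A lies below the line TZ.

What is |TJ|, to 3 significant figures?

66.6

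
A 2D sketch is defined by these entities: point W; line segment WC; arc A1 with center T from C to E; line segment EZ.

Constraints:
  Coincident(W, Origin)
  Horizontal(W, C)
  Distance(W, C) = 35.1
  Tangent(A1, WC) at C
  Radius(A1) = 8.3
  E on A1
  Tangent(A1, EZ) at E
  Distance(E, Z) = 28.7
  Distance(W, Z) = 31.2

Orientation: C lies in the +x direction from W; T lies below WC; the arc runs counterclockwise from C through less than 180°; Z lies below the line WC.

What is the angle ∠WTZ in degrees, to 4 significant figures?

55.52°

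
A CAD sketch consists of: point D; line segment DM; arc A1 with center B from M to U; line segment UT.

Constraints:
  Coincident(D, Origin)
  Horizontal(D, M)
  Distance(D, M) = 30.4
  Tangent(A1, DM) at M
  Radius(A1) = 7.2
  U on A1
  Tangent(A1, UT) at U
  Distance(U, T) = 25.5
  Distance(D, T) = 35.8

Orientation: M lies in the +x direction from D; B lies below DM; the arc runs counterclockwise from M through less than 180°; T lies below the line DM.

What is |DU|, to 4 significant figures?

24.05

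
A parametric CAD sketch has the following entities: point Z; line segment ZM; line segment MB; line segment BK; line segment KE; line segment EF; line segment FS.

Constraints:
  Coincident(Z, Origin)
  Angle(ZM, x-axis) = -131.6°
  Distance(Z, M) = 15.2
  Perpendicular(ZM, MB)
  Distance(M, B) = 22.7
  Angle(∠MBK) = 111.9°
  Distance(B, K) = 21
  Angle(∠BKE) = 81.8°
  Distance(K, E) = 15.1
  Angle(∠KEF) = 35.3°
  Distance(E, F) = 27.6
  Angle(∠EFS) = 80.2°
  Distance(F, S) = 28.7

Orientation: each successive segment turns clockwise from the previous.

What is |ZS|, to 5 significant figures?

52.927

Z is at the origin; ZM runs at -131.6° with length 15.2, so M = (-10.092, -11.367). The perpendicularity gives MB at right angles to ZM, so MB runs at 138.40°; with |MB| = 22.7, B = (-27.067, 3.7046). ∠MBK = 111.9° gives BK at 70.300° from the x-axis; with |BK| = 21.0, K = (-19.988, 23.475). ∠BKE = 81.8° gives KE at -27.900° from the x-axis; with |KE| = 15.1, E = (-6.6428, 16.410). ∠KEF = 35.3° gives EF at -172.60° from the x-axis; with |EF| = 27.6, F = (-34.013, 12.855). ∠EFS = 80.2° gives FS at 87.600° from the x-axis; with |FS| = 28.7, S = (-32.811, 41.530). Then |ZS| = |S − Z| = 52.927.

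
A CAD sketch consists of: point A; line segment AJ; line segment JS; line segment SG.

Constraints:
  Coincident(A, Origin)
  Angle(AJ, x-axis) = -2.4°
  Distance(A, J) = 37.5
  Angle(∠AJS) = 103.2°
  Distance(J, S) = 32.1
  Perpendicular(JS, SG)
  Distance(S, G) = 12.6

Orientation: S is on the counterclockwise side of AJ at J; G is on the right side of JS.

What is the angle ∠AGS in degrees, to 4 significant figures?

39.63°

A is at the origin; AJ runs at -2.4° with length 37.5, so J = 37.5·(cos -2.4°, sin -2.4°) = (37.47, -1.570). ∠AJS = 103.2°, so JS runs at -2.4° + (180° − 103.2°) = 74.40° from the x-axis; with |JS| = 32.1, S = J + 32.1·(cos 74.40°, sin 74.40°) = (46.10, 29.35). The perpendicularity gives SG at right angles to JS; with |SG| = 12.6 on the right of JS, G = S + 12.6·(0.9632, -0.2689) = (58.24, 25.96). Then cos ∠AGS = GA·GS / (|GA||GS|), giving 39.63°.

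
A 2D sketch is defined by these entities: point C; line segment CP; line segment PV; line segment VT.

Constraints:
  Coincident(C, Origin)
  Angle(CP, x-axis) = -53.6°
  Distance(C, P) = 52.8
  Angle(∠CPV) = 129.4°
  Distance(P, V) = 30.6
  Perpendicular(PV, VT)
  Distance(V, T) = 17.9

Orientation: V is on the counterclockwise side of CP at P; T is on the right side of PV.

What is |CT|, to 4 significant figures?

86.93

∠CPV = 129.4°, so PV runs at -53.6° + (180° − 129.4°) = -3.000° from the x-axis; with |PV| = 30.6, V = P + 30.6·(cos -3.000°, sin -3.000°) = (61.89, -44.10). PV ⟂ VT; with |VT| = 17.9 on the right of PV, T = V + 17.9·(-0.05234, -0.9986) = (60.95, -61.98). Then |CT| = |T − C| = 86.93.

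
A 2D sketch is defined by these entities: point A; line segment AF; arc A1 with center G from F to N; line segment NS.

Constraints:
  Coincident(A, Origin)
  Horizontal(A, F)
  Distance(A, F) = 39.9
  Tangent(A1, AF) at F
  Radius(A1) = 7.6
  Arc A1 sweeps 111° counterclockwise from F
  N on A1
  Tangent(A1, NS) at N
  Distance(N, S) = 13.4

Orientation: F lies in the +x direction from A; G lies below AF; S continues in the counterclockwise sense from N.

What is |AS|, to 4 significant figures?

44.00

On A1, F sits at bearing 90° from G; a 111° counterclockwise sweep puts N at bearing 201°, so N = G + 7.6·(cos 201°, sin 201°) = (32.80, -10.32). The tangent condition forces GN to be normal to NS, so NS runs along (−sin 201°, cos 201°); with |NS| = 13.4, S = (37.61, -22.83). Then |AS| = |S − A| = 44.00.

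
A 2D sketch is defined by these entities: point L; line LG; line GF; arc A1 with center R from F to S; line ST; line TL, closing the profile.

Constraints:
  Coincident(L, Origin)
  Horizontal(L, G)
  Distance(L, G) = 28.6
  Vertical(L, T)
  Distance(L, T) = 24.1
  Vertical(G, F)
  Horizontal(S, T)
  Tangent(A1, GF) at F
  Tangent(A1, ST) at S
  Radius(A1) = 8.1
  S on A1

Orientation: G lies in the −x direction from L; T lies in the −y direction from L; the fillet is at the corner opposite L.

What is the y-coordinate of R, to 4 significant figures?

-16.00

LT is vertical with |LT| = 24.1 and T on the −y side, so T = (0.000, -24.10). The virtual corner opposite L is at (-28.60, -24.10). Since A1 is tangent to GF there, RF ⟂ GF and tangency of A1 to ST means the radius RS is perpendicular to ST, with radius 8.1, so the center R sits 8.1 in from both sides at R = (-20.50, -16.00). So R.y = -16.00.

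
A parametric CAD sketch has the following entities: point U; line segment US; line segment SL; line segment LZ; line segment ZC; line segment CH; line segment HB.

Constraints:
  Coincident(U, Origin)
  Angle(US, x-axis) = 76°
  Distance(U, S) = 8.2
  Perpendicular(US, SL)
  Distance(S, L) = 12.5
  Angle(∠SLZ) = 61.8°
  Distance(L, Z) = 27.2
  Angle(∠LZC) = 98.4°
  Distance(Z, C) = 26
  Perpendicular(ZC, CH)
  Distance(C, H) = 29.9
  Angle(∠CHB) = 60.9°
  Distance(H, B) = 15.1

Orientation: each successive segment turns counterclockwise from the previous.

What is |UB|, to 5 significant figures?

10.886

U is at the origin; US runs at 76.0° with length 8.2, so S = (1.9838, 7.9564). US ⟂ SL, so SL runs at 166.00°; with |SL| = 12.5, L = (-10.145, 10.980). ∠SLZ = 61.8° gives LZ at -75.800° from the x-axis; with |LZ| = 27.2, Z = (-3.4726, -15.388). ∠LZC = 98.4° gives ZC at 5.8000° from the x-axis; with |ZC| = 26.0, C = (22.394, -12.761). ZC is perpendicular to CH, so CH runs at 95.800°; with |CH| = 29.9, H = (19.373, 16.986). ∠CHB = 60.9° gives HB at -145.10° from the x-axis; with |HB| = 15.1, B = (6.9884, 8.3465). Then |UB| = |B − U| = 10.886.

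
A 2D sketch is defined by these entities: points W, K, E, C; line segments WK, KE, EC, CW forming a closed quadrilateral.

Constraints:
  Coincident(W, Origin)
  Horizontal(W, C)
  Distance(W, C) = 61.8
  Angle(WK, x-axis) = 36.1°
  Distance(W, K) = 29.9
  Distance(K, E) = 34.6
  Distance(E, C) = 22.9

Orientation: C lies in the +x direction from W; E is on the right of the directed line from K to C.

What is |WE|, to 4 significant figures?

43.87

W is at the origin; WC is horizontal with |WC| = 61.8 and C in +x, so C = (61.8, 0). WK runs at 36.1° with |WK| = 29.9, so K = (24.16, 17.62). E is determined by |KE| = 34.6 and |EC| = 22.9 together: it lies at the intersection of circle(K, 34.6) and circle(C, 22.9). With |KC| = 41.56, the foot of the radical line on KC is 28.87 from K and the perpendicular offset is √(34.6² − 28.87²) = 19.06. Taking the right-of-KC solution: E = (42.23, -11.89).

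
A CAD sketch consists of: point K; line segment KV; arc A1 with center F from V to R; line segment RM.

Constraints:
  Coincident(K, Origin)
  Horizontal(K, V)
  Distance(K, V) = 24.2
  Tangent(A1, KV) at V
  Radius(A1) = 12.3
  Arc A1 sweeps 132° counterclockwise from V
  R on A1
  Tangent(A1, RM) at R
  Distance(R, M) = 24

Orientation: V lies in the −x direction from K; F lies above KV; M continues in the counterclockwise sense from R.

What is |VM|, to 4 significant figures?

38.98

K is at the origin; KV is horizontal with |KV| = 24.2 and V on the −x side, so V = (-24.20, 0.000). A1 meets KV tangentially, so FV is at right angles to KV, so F = V + (0, 12.3) = (-24.20, 12.30). On A1, V sits at bearing -90° from F; a 132° counterclockwise sweep puts R at bearing 42°, so R = F + 12.3·(cos 42°, sin 42°) = (-15.06, 20.53). Since A1 is tangent to RM there, FR ⟂ RM, so RM runs along (−sin 42°, cos 42°); with |RM| = 24.0, M = (-31.12, 38.37). Then |VM| = |M − V| = 38.98.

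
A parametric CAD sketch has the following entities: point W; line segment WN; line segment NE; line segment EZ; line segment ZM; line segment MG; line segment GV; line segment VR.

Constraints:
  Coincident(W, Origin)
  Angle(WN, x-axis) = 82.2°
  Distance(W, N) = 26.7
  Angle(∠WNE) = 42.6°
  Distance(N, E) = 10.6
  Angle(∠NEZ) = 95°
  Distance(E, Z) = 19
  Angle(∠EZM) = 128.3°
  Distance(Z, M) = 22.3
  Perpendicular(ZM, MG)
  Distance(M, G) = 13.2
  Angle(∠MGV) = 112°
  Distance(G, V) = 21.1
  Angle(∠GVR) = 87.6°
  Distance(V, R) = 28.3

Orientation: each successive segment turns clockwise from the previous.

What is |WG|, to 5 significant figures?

33.328

∠EZM = 128.3° gives ZM at 168.10° from the x-axis; with |ZM| = 22.3, M = (-26.745, 10.185). ZM is perpendicular to MG, so MG runs at 78.100°; with |MG| = 13.2, G = (-24.023, 23.101). Then |WG| = |G − W| = 33.328.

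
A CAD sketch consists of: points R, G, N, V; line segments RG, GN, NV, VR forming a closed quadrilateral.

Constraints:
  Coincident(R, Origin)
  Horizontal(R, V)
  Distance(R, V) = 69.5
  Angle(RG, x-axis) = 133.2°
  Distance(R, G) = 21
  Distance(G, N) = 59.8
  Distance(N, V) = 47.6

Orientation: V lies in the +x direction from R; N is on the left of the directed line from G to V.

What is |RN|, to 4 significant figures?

55.89

Checks: |GN| = 59.80 ✓; |NV| = 47.60 ✓.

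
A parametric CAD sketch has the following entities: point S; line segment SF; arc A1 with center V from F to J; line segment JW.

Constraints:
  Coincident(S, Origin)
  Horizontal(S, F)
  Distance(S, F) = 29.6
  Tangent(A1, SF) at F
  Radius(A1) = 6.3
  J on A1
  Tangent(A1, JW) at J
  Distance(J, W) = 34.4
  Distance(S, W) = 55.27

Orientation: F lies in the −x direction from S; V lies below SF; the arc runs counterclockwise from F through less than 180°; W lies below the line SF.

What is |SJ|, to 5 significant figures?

36.379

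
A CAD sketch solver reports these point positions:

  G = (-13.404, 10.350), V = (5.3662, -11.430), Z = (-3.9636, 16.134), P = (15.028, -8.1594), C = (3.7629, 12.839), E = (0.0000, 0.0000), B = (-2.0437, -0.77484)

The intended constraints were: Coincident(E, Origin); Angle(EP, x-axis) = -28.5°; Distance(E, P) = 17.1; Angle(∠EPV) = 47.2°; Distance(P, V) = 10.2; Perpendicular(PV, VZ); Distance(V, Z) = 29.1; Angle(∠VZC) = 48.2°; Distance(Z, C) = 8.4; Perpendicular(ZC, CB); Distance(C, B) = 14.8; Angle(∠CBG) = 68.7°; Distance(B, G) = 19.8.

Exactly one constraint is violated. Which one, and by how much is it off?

Distance(B, G) = 19.8 — off by 3.90.

E = (0.00, 0.00) ✓; EP at -28.50° ✓; |EP| = 17.10 ✓; ∠EPV = 47.20° ✓; |PV| = 10.20 ✓; ∠(PV, VZ) = 90.00° ✓; |VZ| = 29.10 ✓; ∠VZC = 48.20° ✓; |ZC| = 8.400 ✓; ∠(ZC, CB) = 90.00° ✓; |CB| = 14.80 ✓; ∠CBG = 68.70° ✓; |BG| = 15.90 ✗.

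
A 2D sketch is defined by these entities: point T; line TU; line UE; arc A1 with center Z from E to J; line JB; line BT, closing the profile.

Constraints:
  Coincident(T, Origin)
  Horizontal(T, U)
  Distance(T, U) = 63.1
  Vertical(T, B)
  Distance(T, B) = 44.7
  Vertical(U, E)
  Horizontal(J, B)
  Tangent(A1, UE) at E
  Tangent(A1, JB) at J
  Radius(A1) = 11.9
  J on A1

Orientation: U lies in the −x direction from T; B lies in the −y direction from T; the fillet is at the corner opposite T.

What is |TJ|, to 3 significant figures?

68.0

T is at the origin; T and U share the same y with |TU| = 63.1 and U on the −x side, so U = (-63.1, 0.00). TB is vertical with |TB| = 44.7 and B on the −y side, so B = (0.00, -44.7). The virtual corner opposite T is at (-63.1, -44.7). Tangency of A1 to UE means the radius ZE is perpendicular to UE and A1 meets JB tangentially, so ZJ is at right angles to JB, with radius 11.9, so the center Z sits 11.9 in from both sides at Z = (-51.2, -32.8). That places the tangent points at E = (-63.1, -32.8) on UE and J = (-51.2, -44.7) on JB. Then |TJ| = |J − T| = 68.0.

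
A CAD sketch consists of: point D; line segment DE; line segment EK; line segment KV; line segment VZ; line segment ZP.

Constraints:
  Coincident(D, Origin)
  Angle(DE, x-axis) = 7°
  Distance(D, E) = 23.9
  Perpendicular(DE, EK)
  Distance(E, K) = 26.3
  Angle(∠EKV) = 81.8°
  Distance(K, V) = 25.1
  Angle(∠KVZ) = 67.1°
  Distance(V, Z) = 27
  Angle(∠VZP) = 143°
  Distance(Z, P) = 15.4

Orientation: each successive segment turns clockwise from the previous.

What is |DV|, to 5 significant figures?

22.740

D is at the origin; DE runs at 7.0° with length 23.9, so E = (23.722, 2.9127). The perpendicularity gives EK at right angles to DE, so EK runs at -83.000°; with |EK| = 26.3, K = (26.927, -23.191). ∠EKV = 81.8° gives KV at 178.80° from the x-axis; with |KV| = 25.1, V = (1.8325, -22.666). Then |DV| = |V − D| = 22.740.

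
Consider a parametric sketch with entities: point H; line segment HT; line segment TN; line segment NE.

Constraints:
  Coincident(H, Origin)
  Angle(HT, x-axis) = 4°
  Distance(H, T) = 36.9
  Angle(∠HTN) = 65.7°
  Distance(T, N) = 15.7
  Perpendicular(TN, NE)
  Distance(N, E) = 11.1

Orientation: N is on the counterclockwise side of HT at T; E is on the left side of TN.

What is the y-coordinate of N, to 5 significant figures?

16.398

H is at the origin; HT runs at 4.0° with length 36.9, so T = 36.9·(cos 4.0°, sin 4.0°) = (36.810, 2.5740). ∠HTN = 65.7°, so TN runs at 4.0° + (180° − 65.7°) = 118.30° from the x-axis; with |TN| = 15.7, N = T + 15.7·(cos 118.30°, sin 118.30°) = (29.367, 16.398). So N.y = 16.398.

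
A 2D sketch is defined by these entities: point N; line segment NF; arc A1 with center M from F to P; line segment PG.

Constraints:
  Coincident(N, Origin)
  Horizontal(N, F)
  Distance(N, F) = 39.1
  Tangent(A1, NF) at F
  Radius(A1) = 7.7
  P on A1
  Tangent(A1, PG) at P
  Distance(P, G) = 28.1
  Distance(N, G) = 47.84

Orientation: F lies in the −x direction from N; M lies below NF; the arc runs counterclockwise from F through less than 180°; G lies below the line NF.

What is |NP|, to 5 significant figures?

47.199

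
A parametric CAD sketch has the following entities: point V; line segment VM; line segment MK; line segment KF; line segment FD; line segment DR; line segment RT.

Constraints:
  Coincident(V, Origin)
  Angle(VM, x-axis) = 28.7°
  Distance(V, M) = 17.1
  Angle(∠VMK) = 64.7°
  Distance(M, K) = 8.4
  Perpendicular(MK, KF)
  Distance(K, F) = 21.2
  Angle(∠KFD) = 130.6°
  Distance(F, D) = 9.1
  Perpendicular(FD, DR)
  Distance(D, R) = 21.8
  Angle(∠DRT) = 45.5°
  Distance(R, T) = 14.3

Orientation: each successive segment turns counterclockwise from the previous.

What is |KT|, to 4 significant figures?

13.41

V is at the origin; VM runs at 28.7° with length 17.1, so M = (15.00, 8.212). ∠VMK = 64.7° gives MK at 144.0° from the x-axis; with |MK| = 8.4, K = (8.203, 13.15). The perpendicularity gives KF at right angles to MK, so KF runs at -126.0°; with |KF| = 21.2, F = (-4.258, -4.002). ∠KFD = 130.6° gives FD at -76.60° from the x-axis; with |FD| = 9.1, D = (-2.149, -12.85). FD is perpendicular to DR, so DR runs at 13.40°; with |DR| = 21.8, R = (19.06, -7.802). ∠DRT = 45.5° gives RT at 147.9° from the x-axis; with |RT| = 14.3, T = (6.944, -0.2031). Then |KT| = |T − K| = 13.41.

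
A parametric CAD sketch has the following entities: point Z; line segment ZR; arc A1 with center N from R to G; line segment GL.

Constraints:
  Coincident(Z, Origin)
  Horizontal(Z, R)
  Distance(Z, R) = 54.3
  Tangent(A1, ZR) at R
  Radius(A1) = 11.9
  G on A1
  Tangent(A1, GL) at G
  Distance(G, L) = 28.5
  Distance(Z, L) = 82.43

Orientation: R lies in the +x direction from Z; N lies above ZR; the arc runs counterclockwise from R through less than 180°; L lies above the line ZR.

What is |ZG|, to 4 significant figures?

66.11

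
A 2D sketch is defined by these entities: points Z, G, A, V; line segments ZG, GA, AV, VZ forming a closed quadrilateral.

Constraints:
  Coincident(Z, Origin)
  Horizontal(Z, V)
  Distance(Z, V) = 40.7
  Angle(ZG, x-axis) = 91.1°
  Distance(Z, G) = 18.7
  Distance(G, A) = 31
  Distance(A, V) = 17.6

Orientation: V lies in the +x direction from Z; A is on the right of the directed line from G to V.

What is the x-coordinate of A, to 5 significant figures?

23.164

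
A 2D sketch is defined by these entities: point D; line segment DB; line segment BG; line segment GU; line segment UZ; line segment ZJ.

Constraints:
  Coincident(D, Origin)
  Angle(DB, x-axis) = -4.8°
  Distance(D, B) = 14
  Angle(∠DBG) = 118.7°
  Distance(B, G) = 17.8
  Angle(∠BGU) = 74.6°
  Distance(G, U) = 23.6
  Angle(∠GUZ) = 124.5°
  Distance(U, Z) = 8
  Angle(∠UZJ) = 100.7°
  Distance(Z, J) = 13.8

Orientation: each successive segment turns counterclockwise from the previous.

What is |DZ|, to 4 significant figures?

16.90

∠BGU = 74.6° gives GU at 161.9° from the x-axis; with |GU| = 23.6, U = (1.343, 21.00). ∠GUZ = 124.5° gives UZ at -142.6° from the x-axis; with |UZ| = 8.0, Z = (-5.012, 16.14). Then |DZ| = |Z − D| = 16.90.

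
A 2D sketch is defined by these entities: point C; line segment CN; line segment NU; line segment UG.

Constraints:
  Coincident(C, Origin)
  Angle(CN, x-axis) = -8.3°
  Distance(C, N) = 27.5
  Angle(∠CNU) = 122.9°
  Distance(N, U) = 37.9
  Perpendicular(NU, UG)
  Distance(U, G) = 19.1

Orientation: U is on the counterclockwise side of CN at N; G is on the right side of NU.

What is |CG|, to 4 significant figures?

67.61

C is at the origin; CN runs at -8.3° with length 27.5, so N = 27.5·(cos -8.3°, sin -8.3°) = (27.21, -3.970). ∠CNU = 122.9°, so NU runs at -8.3° + (180° − 122.9°) = 48.80° from the x-axis; with |NU| = 37.9, U = N + 37.9·(cos 48.80°, sin 48.80°) = (52.18, 24.55). The perpendicularity gives UG at right angles to NU; with |UG| = 19.1 on the right of NU, G = U + 19.1·(0.7524, -0.6587) = (66.55, 11.97). Then |CG| = |G − C| = 67.61.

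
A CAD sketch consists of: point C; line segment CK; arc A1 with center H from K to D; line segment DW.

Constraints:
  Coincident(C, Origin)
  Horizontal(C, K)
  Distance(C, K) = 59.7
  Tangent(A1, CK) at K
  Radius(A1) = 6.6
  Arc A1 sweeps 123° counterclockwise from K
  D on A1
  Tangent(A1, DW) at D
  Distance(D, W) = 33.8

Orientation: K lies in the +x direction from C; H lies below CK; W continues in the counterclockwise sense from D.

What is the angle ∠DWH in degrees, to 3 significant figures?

11.0°

On A1, K sits at bearing 90° from H; a 123° counterclockwise sweep puts D at bearing 213°, so D = H + 6.6·(cos 213°, sin 213°) = (54.2, -10.2). Tangency of A1 to DW means the radius HD is perpendicular to DW, so DW runs along (−sin 213°, cos 213°); with |DW| = 33.8, W = (72.6, -38.5). Then cos ∠DWH = WD·WH / (|WD||WH|), giving 11.0°.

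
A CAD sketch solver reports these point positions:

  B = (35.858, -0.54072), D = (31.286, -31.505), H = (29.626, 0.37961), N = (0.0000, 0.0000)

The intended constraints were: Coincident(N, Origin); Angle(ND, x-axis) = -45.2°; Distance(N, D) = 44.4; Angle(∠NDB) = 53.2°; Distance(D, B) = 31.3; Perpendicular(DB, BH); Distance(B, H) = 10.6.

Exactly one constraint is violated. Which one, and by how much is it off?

Distance(B, H) = 10.6 — off by 4.30.

N = (0.00, 0.00) ✓; ND at -45.20° ✓; |ND| = 44.40 ✓; ∠NDB = 53.20° ✓; |DB| = 31.30 ✓; ∠(DB, BH) = 90.00° ✓; |BH| = 6.300 ✗.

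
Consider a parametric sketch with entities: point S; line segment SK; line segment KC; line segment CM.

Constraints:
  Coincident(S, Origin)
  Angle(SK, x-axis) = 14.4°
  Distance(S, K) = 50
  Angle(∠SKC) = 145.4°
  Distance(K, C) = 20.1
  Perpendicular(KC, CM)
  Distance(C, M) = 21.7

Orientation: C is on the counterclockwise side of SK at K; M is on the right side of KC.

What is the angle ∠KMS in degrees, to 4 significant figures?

7.918°

S is at the origin; SK runs at 14.4° with length 50.0, so K = 50.0·(cos 14.4°, sin 14.4°) = (48.43, 12.43). ∠SKC = 145.4°, so KC runs at 14.4° + (180° − 145.4°) = 49.00° from the x-axis; with |KC| = 20.1, C = K + 20.1·(cos 49.00°, sin 49.00°) = (61.62, 27.60). KC is perpendicular to CM; with |CM| = 21.7 on the right of KC, M = C + 21.7·(0.7547, -0.6561) = (77.99, 13.37). Then cos ∠KMS = MK·MS / (|MK||MS|), giving 7.918°.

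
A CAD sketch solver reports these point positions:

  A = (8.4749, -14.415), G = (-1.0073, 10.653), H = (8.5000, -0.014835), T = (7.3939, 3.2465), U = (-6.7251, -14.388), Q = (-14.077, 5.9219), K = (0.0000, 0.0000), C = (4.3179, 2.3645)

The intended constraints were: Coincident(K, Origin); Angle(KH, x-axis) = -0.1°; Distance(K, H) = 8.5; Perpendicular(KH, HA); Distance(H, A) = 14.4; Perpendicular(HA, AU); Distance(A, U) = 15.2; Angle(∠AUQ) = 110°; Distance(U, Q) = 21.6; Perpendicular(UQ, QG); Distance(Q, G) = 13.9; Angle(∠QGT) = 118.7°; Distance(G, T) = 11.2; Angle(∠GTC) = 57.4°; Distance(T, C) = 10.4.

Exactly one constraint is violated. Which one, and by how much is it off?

Distance(T, C) = 10.4 — off by 7.20.

K = (0.00, 0.00) ✓; KH at -0.1000° ✓; |KH| = 8.500 ✓; ∠(KH, HA) = 90.00° ✓; |HA| = 14.40 ✓; ∠(HA, AU) = 90.00° ✓; |AU| = 15.20 ✓; ∠AUQ = 110.0° ✓; |UQ| = 21.60 ✓; ∠(UQ, QG) = 90.00° ✓; |QG| = 13.90 ✓; ∠QGT = 118.7° ✓; |GT| = 11.20 ✓; ∠GTC = 57.40° ✓; |TC| = 3.200 ✗.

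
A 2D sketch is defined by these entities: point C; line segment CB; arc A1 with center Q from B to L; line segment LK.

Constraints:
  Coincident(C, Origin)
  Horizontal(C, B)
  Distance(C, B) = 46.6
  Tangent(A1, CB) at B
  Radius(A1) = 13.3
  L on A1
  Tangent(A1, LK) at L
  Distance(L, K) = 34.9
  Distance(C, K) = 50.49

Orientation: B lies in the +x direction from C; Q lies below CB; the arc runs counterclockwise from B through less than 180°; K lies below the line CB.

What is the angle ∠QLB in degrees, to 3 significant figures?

52.2°

C is at the origin; CB is horizontal with |CB| = 46.6 and B on the +x side, so B = (46.6, 0.00). Tangency of A1 to CB means the radius QB is perpendicular to CB, so Q = B + (0, -13.3) = (46.6, -13.3). Since QL ⟂ LK (tangency), |QK| = √(13.3² + 34.9²) = 37.3 regardless of where L sits on A1. So K lies on both circle(C, 50.49) and circle(Q, 37.3); the below-CB intersection is K = (25.1, -43.8). L is the foot of the tangent from K: L = (33.7, -10.0).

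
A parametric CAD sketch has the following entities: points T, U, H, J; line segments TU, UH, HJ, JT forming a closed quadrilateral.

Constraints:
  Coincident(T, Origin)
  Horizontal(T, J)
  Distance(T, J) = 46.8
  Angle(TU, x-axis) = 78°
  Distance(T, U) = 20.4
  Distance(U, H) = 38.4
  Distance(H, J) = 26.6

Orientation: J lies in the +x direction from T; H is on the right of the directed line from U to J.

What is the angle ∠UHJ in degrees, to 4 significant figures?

90.77°

T is at the origin; T and J share the same y with |TJ| = 46.8 and J in +x, so J = (46.8, 0). TU runs at 78.0° with |TU| = 20.4, so U = (4.241, 19.95). H is determined by |UH| = 38.4 and |HJ| = 26.6 together: it lies at the intersection of circle(U, 38.4) and circle(J, 26.6). With |UJ| = 47.00, the foot of the radical line on UJ is 31.66 from U and the perpendicular offset is √(38.4² − 31.66²) = 21.73. Taking the right-of-UJ solution: H = (23.68, -13.16).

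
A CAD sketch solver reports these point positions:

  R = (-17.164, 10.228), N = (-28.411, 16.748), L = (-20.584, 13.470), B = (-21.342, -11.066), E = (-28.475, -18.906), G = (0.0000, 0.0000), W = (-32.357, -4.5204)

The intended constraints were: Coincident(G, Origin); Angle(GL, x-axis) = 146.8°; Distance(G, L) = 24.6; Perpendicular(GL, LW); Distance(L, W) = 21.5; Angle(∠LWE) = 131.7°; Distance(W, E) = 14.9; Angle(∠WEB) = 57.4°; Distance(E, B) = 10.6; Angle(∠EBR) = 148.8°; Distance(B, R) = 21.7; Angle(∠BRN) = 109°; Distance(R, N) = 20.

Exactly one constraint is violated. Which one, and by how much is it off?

Distance(R, N) = 20 — off by 7.00.

G = (0.00, 0.00) ✓; GL at 146.8° ✓; |GL| = 24.60 ✓; ∠(GL, LW) = 90.00° ✓; |LW| = 21.50 ✓; ∠LWE = 131.7° ✓; |WE| = 14.90 ✓; ∠WEB = 57.40° ✓; |EB| = 10.60 ✓; ∠EBR = 148.8° ✓; |BR| = 21.70 ✓; ∠BRN = 109.0° ✓; |RN| = 13.00 ✗.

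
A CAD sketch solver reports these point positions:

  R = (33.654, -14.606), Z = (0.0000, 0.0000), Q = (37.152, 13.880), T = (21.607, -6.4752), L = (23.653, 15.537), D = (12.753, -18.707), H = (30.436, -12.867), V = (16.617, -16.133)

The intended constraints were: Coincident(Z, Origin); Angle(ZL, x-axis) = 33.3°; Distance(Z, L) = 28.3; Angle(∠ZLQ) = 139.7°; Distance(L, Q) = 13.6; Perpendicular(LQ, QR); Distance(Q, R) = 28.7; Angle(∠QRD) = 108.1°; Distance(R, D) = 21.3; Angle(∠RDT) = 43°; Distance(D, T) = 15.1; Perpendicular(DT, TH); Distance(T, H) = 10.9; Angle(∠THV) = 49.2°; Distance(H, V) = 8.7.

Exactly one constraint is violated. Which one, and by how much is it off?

Distance(H, V) = 8.7 — off by 5.50.

Z = (0.00, 0.00) ✓; ZL at 33.30° ✓; |ZL| = 28.30 ✓; ∠ZLQ = 139.7° ✓; |LQ| = 13.60 ✓; ∠(LQ, QR) = 90.00° ✓; |QR| = 28.70 ✓; ∠QRD = 108.1° ✓; |RD| = 21.30 ✓; ∠RDT = 43.00° ✓; |DT| = 15.10 ✓; ∠(DT, TH) = 90.00° ✓; |TH| = 10.90 ✓; ∠THV = 49.20° ✓; |HV| = 14.20 ✗.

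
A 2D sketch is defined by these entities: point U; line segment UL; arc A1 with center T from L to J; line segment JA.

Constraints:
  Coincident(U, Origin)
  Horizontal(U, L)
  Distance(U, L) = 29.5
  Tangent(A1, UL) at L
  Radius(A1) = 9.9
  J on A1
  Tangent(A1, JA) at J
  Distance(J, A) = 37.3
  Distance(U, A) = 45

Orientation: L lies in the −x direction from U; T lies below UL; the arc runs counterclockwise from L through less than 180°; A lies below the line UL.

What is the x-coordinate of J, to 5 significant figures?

-36.646

U is at the origin; U and L share the same y with |UL| = 29.5 and L on the −x side, so L = (-29.500, 0.0000). The tangent condition forces TL to be normal to UL, so T = L + (0, -9.9) = (-29.500, -9.9000). Since TJ ⟂ JA (tangency), |TA| = √(9.9² + 37.3²) = 38.591 regardless of where J sits on A1. So A lies on both circle(U, 45.0) and circle(T, 38.591); the below-UL intersection is A = (-10.833, -43.677). J is the foot of the tangent from A: J = (-36.646, -16.751).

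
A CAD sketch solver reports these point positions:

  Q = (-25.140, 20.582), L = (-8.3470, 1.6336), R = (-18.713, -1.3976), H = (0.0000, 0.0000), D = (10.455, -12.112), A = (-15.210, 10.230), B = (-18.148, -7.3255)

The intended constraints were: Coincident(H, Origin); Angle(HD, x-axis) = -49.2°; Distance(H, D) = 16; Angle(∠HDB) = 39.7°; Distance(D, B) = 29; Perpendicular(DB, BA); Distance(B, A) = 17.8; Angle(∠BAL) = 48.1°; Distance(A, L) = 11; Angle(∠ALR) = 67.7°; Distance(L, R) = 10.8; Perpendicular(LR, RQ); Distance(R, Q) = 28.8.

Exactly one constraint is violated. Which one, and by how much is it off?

Distance(R, Q) = 28.8 — off by 5.90.

H = (0.00, 0.00) ✓; HD at -49.20° ✓; |HD| = 16.00 ✓; ∠HDB = 39.70° ✓; |DB| = 29.00 ✓; ∠(DB, BA) = 90.00° ✓; |BA| = 17.80 ✓; ∠BAL = 48.10° ✓; |AL| = 11.00 ✓; ∠ALR = 67.70° ✓; |LR| = 10.80 ✓; ∠(LR, RQ) = 90.00° ✓; |RQ| = 22.90 ✗.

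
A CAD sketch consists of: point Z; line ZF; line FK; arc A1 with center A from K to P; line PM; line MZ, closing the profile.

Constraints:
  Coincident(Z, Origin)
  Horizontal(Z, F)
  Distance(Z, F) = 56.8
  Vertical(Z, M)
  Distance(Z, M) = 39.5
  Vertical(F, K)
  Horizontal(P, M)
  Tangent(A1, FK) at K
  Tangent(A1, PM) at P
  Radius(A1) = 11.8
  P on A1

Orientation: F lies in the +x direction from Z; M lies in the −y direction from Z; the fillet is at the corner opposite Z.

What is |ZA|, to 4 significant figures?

52.84

Z is at the origin; Z and F share the same y with |ZF| = 56.8 and F on the +x side, so F = (56.80, 0.000). ZM is vertical with |ZM| = 39.5 and M on the −y side, so M = (0.000, -39.50). The virtual corner opposite Z is at (56.80, -39.50). The tangent condition forces AK to be normal to FK and tangency of A1 to PM means the radius AP is perpendicular to PM, with radius 11.8, so the center A sits 11.8 in from both sides at A = (45.00, -27.70). Then |ZA| = |A − Z| = 52.84.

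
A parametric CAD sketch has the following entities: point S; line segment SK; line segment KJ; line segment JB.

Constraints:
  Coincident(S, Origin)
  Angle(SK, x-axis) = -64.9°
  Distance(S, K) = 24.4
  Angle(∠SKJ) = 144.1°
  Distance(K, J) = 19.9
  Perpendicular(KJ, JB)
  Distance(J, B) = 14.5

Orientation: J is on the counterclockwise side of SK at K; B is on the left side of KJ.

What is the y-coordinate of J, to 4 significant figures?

-31.74

S is at the origin; SK runs at -64.9° with length 24.4, so K = 24.4·(cos -64.9°, sin -64.9°) = (10.35, -22.10). ∠SKJ = 144.1°, so KJ runs at -64.9° + (180° − 144.1°) = -29.00° from the x-axis; with |KJ| = 19.9, J = K + 19.9·(cos -29.00°, sin -29.00°) = (27.76, -31.74). So J.y = -31.74.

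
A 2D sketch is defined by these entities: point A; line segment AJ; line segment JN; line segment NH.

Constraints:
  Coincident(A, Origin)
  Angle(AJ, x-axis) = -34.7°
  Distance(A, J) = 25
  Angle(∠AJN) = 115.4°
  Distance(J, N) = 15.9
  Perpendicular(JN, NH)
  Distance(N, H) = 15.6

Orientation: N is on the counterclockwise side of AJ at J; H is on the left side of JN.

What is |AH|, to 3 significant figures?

27.5

A is at the origin; AJ runs at -34.7° with length 25.0, so J = 25.0·(cos -34.7°, sin -34.7°) = (20.6, -14.2). ∠AJN = 115.4°, so JN runs at -34.7° + (180° − 115.4°) = 29.9° from the x-axis; with |JN| = 15.9, N = J + 15.9·(cos 29.9°, sin 29.9°) = (34.3, -6.31). The perpendicularity gives NH at right angles to JN; with |NH| = 15.6 on the left of JN, H = N + 15.6·(-0.498, 0.867) = (26.6, 7.22). Then |AH| = |H − A| = 27.5.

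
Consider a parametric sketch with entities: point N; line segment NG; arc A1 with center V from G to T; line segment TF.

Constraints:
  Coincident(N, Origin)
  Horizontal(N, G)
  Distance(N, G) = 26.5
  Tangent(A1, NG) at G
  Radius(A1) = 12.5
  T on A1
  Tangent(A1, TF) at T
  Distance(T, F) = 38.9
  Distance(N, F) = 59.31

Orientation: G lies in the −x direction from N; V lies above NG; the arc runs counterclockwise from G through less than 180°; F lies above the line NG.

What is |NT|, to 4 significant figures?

21.73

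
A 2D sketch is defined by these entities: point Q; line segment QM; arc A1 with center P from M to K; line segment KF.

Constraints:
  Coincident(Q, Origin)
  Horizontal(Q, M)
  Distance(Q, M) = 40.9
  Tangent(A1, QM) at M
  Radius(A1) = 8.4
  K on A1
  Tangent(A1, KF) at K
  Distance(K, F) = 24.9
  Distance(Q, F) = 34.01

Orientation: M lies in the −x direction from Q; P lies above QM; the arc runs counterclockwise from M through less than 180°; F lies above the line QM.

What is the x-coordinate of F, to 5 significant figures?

-21.619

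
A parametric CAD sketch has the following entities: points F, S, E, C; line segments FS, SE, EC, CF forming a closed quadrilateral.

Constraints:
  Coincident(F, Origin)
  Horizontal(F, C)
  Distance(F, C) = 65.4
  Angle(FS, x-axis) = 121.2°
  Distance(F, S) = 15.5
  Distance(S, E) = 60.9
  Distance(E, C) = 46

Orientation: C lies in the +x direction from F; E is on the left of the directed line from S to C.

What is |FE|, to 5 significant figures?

61.938

Checks: |SE| = 60.90 ✓; |EC| = 46.00 ✓.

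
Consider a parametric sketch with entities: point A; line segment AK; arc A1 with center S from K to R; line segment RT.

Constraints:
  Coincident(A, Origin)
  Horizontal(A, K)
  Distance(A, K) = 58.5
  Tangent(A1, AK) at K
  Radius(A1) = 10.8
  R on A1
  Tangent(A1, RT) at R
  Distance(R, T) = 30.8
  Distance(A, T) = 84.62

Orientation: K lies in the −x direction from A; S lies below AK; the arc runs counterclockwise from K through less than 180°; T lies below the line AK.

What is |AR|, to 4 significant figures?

69.63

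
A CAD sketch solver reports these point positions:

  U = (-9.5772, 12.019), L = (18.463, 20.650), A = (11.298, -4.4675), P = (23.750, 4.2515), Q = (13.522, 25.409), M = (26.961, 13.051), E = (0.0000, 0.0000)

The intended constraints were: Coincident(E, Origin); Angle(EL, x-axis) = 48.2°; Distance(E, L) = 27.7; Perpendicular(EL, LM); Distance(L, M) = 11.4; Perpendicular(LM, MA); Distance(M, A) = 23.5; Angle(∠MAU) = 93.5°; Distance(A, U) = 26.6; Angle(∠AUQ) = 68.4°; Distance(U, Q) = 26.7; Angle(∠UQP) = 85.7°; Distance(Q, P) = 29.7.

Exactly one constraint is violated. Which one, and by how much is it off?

Distance(Q, P) = 29.7 — off by 6.20.

E = (0.00, 0.00) ✓; EL at 48.20° ✓; |EL| = 27.70 ✓; ∠(EL, LM) = 90.00° ✓; |LM| = 11.40 ✓; ∠(LM, MA) = 90.00° ✓; |MA| = 23.50 ✓; ∠MAU = 93.50° ✓; |AU| = 26.60 ✓; ∠AUQ = 68.40° ✓; |UQ| = 26.70 ✓; ∠UQP = 85.70° ✓; |QP| = 23.50 ✗.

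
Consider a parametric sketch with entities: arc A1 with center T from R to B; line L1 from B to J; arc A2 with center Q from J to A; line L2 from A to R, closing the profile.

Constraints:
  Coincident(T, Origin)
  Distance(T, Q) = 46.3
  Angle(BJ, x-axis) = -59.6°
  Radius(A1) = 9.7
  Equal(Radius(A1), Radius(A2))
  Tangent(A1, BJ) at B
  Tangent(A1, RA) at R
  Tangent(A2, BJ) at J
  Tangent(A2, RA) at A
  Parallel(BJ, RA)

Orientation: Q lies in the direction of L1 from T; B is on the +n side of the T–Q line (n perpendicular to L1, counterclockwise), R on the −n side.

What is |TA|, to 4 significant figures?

47.31

The slot axis is L1's direction at -59.6°, so u = (cos -59.6°, sin -59.6°) = (0.5060, -0.8625) and n = (−sin -59.6°, cos -59.6°) = (0.8625, 0.5060). T is at the origin and Q lies 46.3 along u from T, so Q = 46.3·u = (23.43, -39.93). Tangency of A1 to both parallel lines with radius 9.7 puts B and R at T ± 9.7·n: B = (8.366, 4.909), R = (-8.366, -4.909). Equal radii place J and A the same way about Q: J = Q + 9.7·n = (31.80, -35.03), A = Q − 9.7·n = (15.06, -44.84). Then |TA| = |A − T| = 47.31.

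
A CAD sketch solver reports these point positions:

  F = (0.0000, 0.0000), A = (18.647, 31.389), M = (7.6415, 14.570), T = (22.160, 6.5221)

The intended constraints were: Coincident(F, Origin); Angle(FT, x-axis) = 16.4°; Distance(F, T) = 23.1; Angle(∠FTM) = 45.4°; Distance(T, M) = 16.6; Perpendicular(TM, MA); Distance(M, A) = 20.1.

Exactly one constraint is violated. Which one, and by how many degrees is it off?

Perpendicular(TM, MA) — off by 4.20°.

F = (0.00, 0.00) ✓; FT at 16.40° ✓; |FT| = 23.10 ✓; ∠FTM = 45.40° ✓; |TM| = 16.60 ✓; ∠(TM, MA) = 94.20° ✗; |MA| = 20.10 ✓.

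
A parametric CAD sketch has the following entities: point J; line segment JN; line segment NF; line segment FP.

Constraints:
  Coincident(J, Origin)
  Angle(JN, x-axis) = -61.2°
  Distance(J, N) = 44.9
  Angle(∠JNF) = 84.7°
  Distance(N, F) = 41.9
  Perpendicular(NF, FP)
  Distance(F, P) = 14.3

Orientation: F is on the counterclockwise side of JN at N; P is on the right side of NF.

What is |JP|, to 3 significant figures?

70.1

J is at the origin; JN runs at -61.2° with length 44.9, so N = 44.9·(cos -61.2°, sin -61.2°) = (21.6, -39.3). ∠JNF = 84.7°, so NF runs at -61.2° + (180° − 84.7°) = 34.1° from the x-axis; with |NF| = 41.9, F = N + 41.9·(cos 34.1°, sin 34.1°) = (56.3, -15.9). The perpendicularity gives FP at right angles to NF; with |FP| = 14.3 on the right of NF, P = F + 14.3·(0.561, -0.828) = (64.3, -27.7). Then |JP| = |P − J| = 70.1.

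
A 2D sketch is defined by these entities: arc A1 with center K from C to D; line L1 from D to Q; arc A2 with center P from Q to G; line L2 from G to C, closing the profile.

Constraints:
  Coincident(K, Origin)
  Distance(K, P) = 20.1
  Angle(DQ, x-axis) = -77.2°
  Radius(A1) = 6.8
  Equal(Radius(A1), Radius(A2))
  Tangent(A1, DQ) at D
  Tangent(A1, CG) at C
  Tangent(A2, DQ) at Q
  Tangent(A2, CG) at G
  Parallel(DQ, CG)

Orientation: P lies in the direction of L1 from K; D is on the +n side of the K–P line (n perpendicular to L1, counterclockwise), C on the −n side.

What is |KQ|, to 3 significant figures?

21.2

The slot axis is L1's direction at -77.2°, so u = (cos -77.2°, sin -77.2°) = (0.222, -0.975) and n = (−sin -77.2°, cos -77.2°) = (0.975, 0.222). K is at the origin and P lies 20.1 along u from K, so P = 20.1·u = (4.45, -19.6). Tangency of A1 to both parallel lines with radius 6.8 puts D and C at K ± 6.8·n: D = (6.63, 1.51), C = (-6.63, -1.51). Equal radii place Q and G the same way about P: Q = P + 6.8·n = (11.1, -18.1), G = P − 6.8·n = (-2.18, -21.1). Then |KQ| = |Q − K| = 21.2.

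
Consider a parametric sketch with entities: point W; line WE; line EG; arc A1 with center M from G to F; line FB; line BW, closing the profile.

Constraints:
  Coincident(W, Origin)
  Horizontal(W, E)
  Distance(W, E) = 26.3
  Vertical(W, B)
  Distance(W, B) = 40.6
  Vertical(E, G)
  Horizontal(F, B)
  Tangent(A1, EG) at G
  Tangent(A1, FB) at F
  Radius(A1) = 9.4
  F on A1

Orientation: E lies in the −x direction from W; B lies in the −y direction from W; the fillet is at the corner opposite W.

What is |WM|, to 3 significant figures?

35.5

W is at the origin; WE is horizontal with |WE| = 26.3 and E on the −x side, so E = (-26.3, 0.00). WB is vertical with |WB| = 40.6 and B on the −y side, so B = (0.00, -40.6). The virtual corner opposite W is at (-26.3, -40.6). Since A1 is tangent to EG there, MG ⟂ EG and since A1 is tangent to FB there, MF ⟂ FB, with radius 9.4, so the center M sits 9.4 in from both sides at M = (-16.9, -31.2). Then |WM| = |M − W| = 35.5.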